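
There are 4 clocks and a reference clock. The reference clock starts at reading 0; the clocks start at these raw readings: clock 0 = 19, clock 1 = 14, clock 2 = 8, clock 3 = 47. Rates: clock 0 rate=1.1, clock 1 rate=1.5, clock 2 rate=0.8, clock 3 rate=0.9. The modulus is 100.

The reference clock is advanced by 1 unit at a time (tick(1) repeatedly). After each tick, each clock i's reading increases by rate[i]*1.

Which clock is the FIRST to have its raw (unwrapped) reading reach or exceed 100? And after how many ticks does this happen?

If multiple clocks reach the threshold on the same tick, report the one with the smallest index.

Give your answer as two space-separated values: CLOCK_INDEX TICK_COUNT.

clock 0: start=19, rate=1.1, needs 100-19 = 81; ticks = ceil(81/1.1) = ceil(73.6364) = 74; reading at tick 74 = 19 + 1.1*74 = 100.4000
clock 1: start=14, rate=1.5, needs 100-14 = 86; ticks = ceil(86/1.5) = ceil(57.3333) = 58; reading at tick 58 = 14 + 1.5*58 = 101.0000
clock 2: start=8, rate=0.8, needs 100-8 = 92; ticks = ceil(92/0.8) = ceil(115.0000) = 115; reading at tick 115 = 8 + 0.8*115 = 100.0000
clock 3: start=47, rate=0.9, needs 100-47 = 53; ticks = ceil(53/0.9) = ceil(58.8889) = 59; reading at tick 59 = 47 + 0.9*59 = 100.1000
Minimum tick count = 58; winners = [1]; smallest index = 1

Answer: 1 58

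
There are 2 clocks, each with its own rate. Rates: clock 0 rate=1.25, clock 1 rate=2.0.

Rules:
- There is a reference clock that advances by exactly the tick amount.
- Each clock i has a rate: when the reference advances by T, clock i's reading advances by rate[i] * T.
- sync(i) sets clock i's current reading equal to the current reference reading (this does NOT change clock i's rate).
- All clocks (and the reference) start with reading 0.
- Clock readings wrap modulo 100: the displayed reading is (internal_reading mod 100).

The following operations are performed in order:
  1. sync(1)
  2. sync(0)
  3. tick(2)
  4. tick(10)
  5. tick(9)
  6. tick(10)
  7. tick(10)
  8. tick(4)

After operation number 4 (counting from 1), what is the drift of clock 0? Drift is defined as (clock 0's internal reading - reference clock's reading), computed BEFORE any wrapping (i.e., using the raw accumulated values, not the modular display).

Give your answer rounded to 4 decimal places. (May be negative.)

After op 1 sync(1): ref=0.0000 raw=[0.0000 0.0000]
After op 2 sync(0): ref=0.0000 raw=[0.0000 0.0000]
After op 3 tick(2): ref=2.0000 raw=[2.5000 4.0000]
After op 4 tick(10): ref=12.0000 raw=[15.0000 24.0000]
Drift of clock 0 after op 4: 15.0000 - 12.0000 = 3.0000

Answer: 3.0000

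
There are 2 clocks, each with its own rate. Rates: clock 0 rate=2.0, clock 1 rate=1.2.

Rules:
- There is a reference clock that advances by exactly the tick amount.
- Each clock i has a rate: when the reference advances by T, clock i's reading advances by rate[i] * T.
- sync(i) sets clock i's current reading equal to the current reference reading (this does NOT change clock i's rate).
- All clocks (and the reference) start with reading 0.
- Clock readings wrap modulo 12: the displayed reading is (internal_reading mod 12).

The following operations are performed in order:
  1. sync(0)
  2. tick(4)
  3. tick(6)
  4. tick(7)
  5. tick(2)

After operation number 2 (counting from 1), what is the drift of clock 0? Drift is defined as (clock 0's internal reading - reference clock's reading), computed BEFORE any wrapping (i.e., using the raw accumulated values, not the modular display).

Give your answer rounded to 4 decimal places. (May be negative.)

After op 1 sync(0): ref=0.0000 raw=[0.0000 0.0000]
After op 2 tick(4): ref=4.0000 raw=[8.0000 4.8000]
Drift of clock 0 after op 2: 8.0000 - 4.0000 = 4.0000

Answer: 4.0000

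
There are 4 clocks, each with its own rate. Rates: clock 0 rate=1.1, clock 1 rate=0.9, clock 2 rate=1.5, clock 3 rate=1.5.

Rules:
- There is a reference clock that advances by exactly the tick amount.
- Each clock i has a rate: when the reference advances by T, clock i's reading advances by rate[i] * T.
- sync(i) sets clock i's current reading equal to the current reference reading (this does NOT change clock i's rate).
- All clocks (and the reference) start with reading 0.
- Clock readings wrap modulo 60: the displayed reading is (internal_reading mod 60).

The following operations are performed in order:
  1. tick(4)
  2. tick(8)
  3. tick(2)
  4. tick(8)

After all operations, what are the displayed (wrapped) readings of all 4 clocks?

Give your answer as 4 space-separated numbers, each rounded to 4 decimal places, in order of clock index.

Answer: 24.2000 19.8000 33.0000 33.0000

Derivation:
After op 1 tick(4): ref=4.0000 raw=[4.4000 3.6000 6.0000 6.0000]
After op 2 tick(8): ref=12.0000 raw=[13.2000 10.8000 18.0000 18.0000]
After op 3 tick(2): ref=14.0000 raw=[15.4000 12.6000 21.0000 21.0000]
After op 4 tick(8): ref=22.0000 raw=[24.2000 19.8000 33.0000 33.0000]
Wrap final raw readings (mod 60): 24.2000 mod 60 = 24.2000; 19.8000 mod 60 = 19.8000; 33.0000 mod 60 = 33.0000; 33.0000 mod 60 = 33.0000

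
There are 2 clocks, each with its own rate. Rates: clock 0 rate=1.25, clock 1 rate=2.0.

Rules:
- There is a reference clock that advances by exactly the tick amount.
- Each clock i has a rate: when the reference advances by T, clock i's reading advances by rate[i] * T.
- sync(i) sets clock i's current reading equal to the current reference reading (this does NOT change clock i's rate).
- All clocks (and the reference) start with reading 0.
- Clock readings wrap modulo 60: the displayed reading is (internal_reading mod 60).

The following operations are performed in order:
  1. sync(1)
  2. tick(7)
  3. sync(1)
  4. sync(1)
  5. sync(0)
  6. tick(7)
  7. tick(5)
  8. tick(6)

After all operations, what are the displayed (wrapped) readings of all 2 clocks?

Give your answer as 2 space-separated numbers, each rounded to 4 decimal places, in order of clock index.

After op 1 sync(1): ref=0.0000 raw=[0.0000 0.0000]
After op 2 tick(7): ref=7.0000 raw=[8.7500 14.0000]
After op 3 sync(1): ref=7.0000 raw=[8.7500 7.0000]
After op 4 sync(1): ref=7.0000 raw=[8.7500 7.0000]
After op 5 sync(0): ref=7.0000 raw=[7.0000 7.0000]
After op 6 tick(7): ref=14.0000 raw=[15.7500 21.0000]
After op 7 tick(5): ref=19.0000 raw=[22.0000 31.0000]
After op 8 tick(6): ref=25.0000 raw=[29.5000 43.0000]
Wrap final raw readings (mod 60): 29.5000 mod 60 = 29.5000; 43.0000 mod 60 = 43.0000

Answer: 29.5000 43.0000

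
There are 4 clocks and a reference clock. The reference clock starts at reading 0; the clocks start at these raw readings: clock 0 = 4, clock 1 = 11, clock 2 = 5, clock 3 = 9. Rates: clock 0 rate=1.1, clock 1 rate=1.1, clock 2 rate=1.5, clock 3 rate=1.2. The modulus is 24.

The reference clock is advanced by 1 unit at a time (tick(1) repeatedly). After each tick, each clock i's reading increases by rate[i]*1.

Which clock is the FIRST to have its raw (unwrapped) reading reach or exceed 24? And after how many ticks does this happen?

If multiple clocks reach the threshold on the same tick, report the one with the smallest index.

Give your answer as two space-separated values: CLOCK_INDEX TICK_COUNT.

clock 0: start=4, rate=1.1, needs 24-4 = 20; ticks = ceil(20/1.1) = ceil(18.1818) = 19; reading at tick 19 = 4 + 1.1*19 = 24.9000
clock 1: start=11, rate=1.1, needs 24-11 = 13; ticks = ceil(13/1.1) = ceil(11.8182) = 12; reading at tick 12 = 11 + 1.1*12 = 24.2000
clock 2: start=5, rate=1.5, needs 24-5 = 19; ticks = ceil(19/1.5) = ceil(12.6667) = 13; reading at tick 13 = 5 + 1.5*13 = 24.5000
clock 3: start=9, rate=1.2, needs 24-9 = 15; ticks = ceil(15/1.2) = ceil(12.5000) = 13; reading at tick 13 = 9 + 1.2*13 = 24.6000
Minimum tick count = 12; winners = [1]; smallest index = 1

Answer: 1 12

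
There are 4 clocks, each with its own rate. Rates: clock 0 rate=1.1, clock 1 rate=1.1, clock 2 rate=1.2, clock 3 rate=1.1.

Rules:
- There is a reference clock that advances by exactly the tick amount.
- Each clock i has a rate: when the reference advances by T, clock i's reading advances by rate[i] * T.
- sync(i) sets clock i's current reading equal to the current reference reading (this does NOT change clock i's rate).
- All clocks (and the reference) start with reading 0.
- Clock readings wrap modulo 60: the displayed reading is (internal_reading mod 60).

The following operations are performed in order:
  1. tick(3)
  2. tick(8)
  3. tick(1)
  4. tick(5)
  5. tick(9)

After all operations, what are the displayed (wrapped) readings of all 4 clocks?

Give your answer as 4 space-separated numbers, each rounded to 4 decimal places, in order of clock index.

Answer: 28.6000 28.6000 31.2000 28.6000

Derivation:
After op 1 tick(3): ref=3.0000 raw=[3.3000 3.3000 3.6000 3.3000]
After op 2 tick(8): ref=11.0000 raw=[12.1000 12.1000 13.2000 12.1000]
After op 3 tick(1): ref=12.0000 raw=[13.2000 13.2000 14.4000 13.2000]
After op 4 tick(5): ref=17.0000 raw=[18.7000 18.7000 20.4000 18.7000]
After op 5 tick(9): ref=26.0000 raw=[28.6000 28.6000 31.2000 28.6000]
Wrap final raw readings (mod 60): 28.6000 mod 60 = 28.6000; 28.6000 mod 60 = 28.6000; 31.2000 mod 60 = 31.2000; 28.6000 mod 60 = 28.6000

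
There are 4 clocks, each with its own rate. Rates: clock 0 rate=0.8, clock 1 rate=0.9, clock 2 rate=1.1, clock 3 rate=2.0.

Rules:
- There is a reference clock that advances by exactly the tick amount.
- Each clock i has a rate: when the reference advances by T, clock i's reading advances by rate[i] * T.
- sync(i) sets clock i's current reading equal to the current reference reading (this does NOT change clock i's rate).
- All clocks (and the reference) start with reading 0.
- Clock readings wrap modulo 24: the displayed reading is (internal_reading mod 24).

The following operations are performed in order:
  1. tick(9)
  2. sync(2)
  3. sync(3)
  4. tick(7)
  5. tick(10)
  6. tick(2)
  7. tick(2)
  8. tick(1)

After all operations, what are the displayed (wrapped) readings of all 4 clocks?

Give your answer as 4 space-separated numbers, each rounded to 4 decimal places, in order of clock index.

Answer: 0.8000 3.9000 9.2000 5.0000

Derivation:
After op 1 tick(9): ref=9.0000 raw=[7.2000 8.1000 9.9000 18.0000]
After op 2 sync(2): ref=9.0000 raw=[7.2000 8.1000 9.0000 18.0000]
After op 3 sync(3): ref=9.0000 raw=[7.2000 8.1000 9.0000 9.0000]
After op 4 tick(7): ref=16.0000 raw=[12.8000 14.4000 16.7000 23.0000]
After op 5 tick(10): ref=26.0000 raw=[20.8000 23.4000 27.7000 43.0000]
After op 6 tick(2): ref=28.0000 raw=[22.4000 25.2000 29.9000 47.0000]
After op 7 tick(2): ref=30.0000 raw=[24.0000 27.0000 32.1000 51.0000]
After op 8 tick(1): ref=31.0000 raw=[24.8000 27.9000 33.2000 53.0000]
Wrap final raw readings (mod 24): 24.8000 mod 24 = 0.8000; 27.9000 mod 24 = 3.9000; 33.2000 mod 24 = 9.2000; 53.0000 mod 24 = 5.0000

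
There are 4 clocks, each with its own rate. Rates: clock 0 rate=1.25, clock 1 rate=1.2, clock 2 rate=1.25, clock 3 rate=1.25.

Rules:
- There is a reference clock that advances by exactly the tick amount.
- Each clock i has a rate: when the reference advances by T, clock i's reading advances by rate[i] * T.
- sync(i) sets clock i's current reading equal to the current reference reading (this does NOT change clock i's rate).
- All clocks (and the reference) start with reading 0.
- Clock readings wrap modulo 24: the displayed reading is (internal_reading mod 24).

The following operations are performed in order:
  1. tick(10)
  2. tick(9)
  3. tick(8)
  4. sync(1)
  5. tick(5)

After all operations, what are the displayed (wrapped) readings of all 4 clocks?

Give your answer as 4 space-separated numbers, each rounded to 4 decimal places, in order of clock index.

After op 1 tick(10): ref=10.0000 raw=[12.5000 12.0000 12.5000 12.5000]
After op 2 tick(9): ref=19.0000 raw=[23.7500 22.8000 23.7500 23.7500]
After op 3 tick(8): ref=27.0000 raw=[33.7500 32.4000 33.7500 33.7500]
After op 4 sync(1): ref=27.0000 raw=[33.7500 27.0000 33.7500 33.7500]
After op 5 tick(5): ref=32.0000 raw=[40.0000 33.0000 40.0000 40.0000]
Wrap final raw readings (mod 24): 40.0000 mod 24 = 16.0000; 33.0000 mod 24 = 9.0000; 40.0000 mod 24 = 16.0000; 40.0000 mod 24 = 16.0000

Answer: 16.0000 9.0000 16.0000 16.0000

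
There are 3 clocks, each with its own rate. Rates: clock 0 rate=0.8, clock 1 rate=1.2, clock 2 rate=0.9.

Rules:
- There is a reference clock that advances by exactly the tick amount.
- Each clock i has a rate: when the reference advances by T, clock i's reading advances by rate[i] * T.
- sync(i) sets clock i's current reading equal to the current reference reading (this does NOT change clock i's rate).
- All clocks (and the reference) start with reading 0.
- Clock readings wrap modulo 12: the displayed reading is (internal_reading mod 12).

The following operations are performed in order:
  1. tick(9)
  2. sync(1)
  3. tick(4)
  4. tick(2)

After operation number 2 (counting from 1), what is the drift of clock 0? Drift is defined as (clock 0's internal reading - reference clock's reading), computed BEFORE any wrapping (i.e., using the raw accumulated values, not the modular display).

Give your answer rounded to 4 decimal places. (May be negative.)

After op 1 tick(9): ref=9.0000 raw=[7.2000 10.8000 8.1000]
After op 2 sync(1): ref=9.0000 raw=[7.2000 9.0000 8.1000]
Drift of clock 0 after op 2: 7.2000 - 9.0000 = -1.8000

Answer: -1.8000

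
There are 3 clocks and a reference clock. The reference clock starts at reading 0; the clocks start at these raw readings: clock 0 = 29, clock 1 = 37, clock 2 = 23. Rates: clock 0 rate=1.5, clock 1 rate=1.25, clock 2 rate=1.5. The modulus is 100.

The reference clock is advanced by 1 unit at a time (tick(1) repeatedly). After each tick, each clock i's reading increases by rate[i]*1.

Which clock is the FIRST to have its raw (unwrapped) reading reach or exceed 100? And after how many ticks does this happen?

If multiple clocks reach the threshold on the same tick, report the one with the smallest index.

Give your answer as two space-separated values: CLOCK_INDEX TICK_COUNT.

Answer: 0 48

Derivation:
clock 0: start=29, rate=1.5, needs 100-29 = 71; ticks = ceil(71/1.5) = ceil(47.3333) = 48; reading at tick 48 = 29 + 1.5*48 = 101.0000
clock 1: start=37, rate=1.25, needs 100-37 = 63; ticks = ceil(63/1.25) = ceil(50.4000) = 51; reading at tick 51 = 37 + 1.25*51 = 100.7500
clock 2: start=23, rate=1.5, needs 100-23 = 77; ticks = ceil(77/1.5) = ceil(51.3333) = 52; reading at tick 52 = 23 + 1.5*52 = 101.0000
Minimum tick count = 48; winners = [0]; smallest index = 0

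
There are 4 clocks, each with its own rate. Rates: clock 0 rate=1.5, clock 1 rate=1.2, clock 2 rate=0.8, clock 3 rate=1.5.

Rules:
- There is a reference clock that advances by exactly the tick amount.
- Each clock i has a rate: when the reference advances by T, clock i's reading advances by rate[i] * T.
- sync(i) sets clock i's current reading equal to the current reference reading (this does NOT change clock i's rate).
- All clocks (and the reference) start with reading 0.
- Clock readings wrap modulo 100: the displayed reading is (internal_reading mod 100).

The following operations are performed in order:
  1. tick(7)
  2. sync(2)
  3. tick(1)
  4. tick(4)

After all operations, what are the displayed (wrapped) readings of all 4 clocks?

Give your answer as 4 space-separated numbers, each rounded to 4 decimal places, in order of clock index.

Answer: 18.0000 14.4000 11.0000 18.0000

Derivation:
After op 1 tick(7): ref=7.0000 raw=[10.5000 8.4000 5.6000 10.5000]
After op 2 sync(2): ref=7.0000 raw=[10.5000 8.4000 7.0000 10.5000]
After op 3 tick(1): ref=8.0000 raw=[12.0000 9.6000 7.8000 12.0000]
After op 4 tick(4): ref=12.0000 raw=[18.0000 14.4000 11.0000 18.0000]
Wrap final raw readings (mod 100): 18.0000 mod 100 = 18.0000; 14.4000 mod 100 = 14.4000; 11.0000 mod 100 = 11.0000; 18.0000 mod 100 = 18.0000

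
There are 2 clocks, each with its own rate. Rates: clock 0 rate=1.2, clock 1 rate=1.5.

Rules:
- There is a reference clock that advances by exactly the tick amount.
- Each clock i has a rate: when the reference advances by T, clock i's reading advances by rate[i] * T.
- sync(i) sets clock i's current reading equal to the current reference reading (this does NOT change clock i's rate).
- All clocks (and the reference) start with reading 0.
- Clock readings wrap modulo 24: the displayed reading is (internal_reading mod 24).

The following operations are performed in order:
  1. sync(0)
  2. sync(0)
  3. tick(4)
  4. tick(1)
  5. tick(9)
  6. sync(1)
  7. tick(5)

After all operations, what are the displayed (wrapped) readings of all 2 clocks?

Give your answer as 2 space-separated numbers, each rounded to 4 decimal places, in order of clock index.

After op 1 sync(0): ref=0.0000 raw=[0.0000 0.0000]
After op 2 sync(0): ref=0.0000 raw=[0.0000 0.0000]
After op 3 tick(4): ref=4.0000 raw=[4.8000 6.0000]
After op 4 tick(1): ref=5.0000 raw=[6.0000 7.5000]
After op 5 tick(9): ref=14.0000 raw=[16.8000 21.0000]
After op 6 sync(1): ref=14.0000 raw=[16.8000 14.0000]
After op 7 tick(5): ref=19.0000 raw=[22.8000 21.5000]
Wrap final raw readings (mod 24): 22.8000 mod 24 = 22.8000; 21.5000 mod 24 = 21.5000

Answer: 22.8000 21.5000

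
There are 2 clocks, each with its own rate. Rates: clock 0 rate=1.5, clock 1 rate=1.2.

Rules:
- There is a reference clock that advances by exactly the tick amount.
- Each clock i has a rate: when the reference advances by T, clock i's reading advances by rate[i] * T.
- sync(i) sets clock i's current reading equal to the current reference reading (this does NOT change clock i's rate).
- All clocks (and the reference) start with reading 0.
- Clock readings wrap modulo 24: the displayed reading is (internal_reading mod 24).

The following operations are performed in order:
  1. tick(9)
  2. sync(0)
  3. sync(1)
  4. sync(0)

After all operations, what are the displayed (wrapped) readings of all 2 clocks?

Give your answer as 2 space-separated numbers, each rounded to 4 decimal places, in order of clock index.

After op 1 tick(9): ref=9.0000 raw=[13.5000 10.8000]
After op 2 sync(0): ref=9.0000 raw=[9.0000 10.8000]
After op 3 sync(1): ref=9.0000 raw=[9.0000 9.0000]
After op 4 sync(0): ref=9.0000 raw=[9.0000 9.0000]
Wrap final raw readings (mod 24): 9.0000 mod 24 = 9.0000; 9.0000 mod 24 = 9.0000

Answer: 9.0000 9.0000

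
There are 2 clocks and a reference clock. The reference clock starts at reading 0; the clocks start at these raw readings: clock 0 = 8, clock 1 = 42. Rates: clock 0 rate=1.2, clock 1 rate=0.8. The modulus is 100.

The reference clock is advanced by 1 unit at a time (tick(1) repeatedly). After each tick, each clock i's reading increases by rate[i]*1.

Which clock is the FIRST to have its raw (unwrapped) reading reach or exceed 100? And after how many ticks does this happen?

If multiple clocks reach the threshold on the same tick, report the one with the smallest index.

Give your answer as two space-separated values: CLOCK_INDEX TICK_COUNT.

clock 0: start=8, rate=1.2, needs 100-8 = 92; ticks = ceil(92/1.2) = ceil(76.6667) = 77; reading at tick 77 = 8 + 1.2*77 = 100.4000
clock 1: start=42, rate=0.8, needs 100-42 = 58; ticks = ceil(58/0.8) = ceil(72.5000) = 73; reading at tick 73 = 42 + 0.8*73 = 100.4000
Minimum tick count = 73; winners = [1]; smallest index = 1

Answer: 1 73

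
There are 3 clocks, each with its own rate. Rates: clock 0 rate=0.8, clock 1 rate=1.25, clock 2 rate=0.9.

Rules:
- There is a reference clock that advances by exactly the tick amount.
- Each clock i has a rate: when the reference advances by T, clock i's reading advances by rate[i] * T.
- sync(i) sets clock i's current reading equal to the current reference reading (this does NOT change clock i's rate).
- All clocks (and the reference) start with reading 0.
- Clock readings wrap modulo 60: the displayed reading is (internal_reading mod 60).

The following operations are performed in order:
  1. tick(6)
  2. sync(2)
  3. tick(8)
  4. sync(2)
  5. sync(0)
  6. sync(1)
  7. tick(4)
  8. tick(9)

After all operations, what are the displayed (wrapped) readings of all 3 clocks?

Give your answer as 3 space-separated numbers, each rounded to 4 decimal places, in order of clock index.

After op 1 tick(6): ref=6.0000 raw=[4.8000 7.5000 5.4000]
After op 2 sync(2): ref=6.0000 raw=[4.8000 7.5000 6.0000]
After op 3 tick(8): ref=14.0000 raw=[11.2000 17.5000 13.2000]
After op 4 sync(2): ref=14.0000 raw=[11.2000 17.5000 14.0000]
After op 5 sync(0): ref=14.0000 raw=[14.0000 17.5000 14.0000]
After op 6 sync(1): ref=14.0000 raw=[14.0000 14.0000 14.0000]
After op 7 tick(4): ref=18.0000 raw=[17.2000 19.0000 17.6000]
After op 8 tick(9): ref=27.0000 raw=[24.4000 30.2500 25.7000]
Wrap final raw readings (mod 60): 24.4000 mod 60 = 24.4000; 30.2500 mod 60 = 30.2500; 25.7000 mod 60 = 25.7000

Answer: 24.4000 30.2500 25.7000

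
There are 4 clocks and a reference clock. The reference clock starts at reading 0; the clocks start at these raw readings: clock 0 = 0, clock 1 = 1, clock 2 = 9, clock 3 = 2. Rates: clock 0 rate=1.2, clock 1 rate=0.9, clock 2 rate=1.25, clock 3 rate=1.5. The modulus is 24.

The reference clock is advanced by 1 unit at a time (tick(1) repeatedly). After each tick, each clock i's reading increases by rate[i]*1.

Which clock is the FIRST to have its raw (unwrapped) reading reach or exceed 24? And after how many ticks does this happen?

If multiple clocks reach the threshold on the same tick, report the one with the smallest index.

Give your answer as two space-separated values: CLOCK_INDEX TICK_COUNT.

clock 0: start=0, rate=1.2, needs 24-0 = 24; ticks = ceil(24/1.2) = ceil(20.0000) = 20; reading at tick 20 = 0 + 1.2*20 = 24.0000
clock 1: start=1, rate=0.9, needs 24-1 = 23; ticks = ceil(23/0.9) = ceil(25.5556) = 26; reading at tick 26 = 1 + 0.9*26 = 24.4000
clock 2: start=9, rate=1.25, needs 24-9 = 15; ticks = ceil(15/1.25) = ceil(12.0000) = 12; reading at tick 12 = 9 + 1.25*12 = 24.0000
clock 3: start=2, rate=1.5, needs 24-2 = 22; ticks = ceil(22/1.5) = ceil(14.6667) = 15; reading at tick 15 = 2 + 1.5*15 = 24.5000
Minimum tick count = 12; winners = [2]; smallest index = 2

Answer: 2 12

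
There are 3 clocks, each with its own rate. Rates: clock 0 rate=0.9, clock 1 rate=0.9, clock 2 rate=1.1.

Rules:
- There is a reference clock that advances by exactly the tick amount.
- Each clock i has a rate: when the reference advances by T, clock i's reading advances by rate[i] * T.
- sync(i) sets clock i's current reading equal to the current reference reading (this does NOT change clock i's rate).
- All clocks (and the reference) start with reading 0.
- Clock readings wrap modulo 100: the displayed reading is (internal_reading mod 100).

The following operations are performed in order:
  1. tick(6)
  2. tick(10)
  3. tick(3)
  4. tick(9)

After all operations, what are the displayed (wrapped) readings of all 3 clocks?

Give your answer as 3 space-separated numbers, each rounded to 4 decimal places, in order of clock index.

After op 1 tick(6): ref=6.0000 raw=[5.4000 5.4000 6.6000]
After op 2 tick(10): ref=16.0000 raw=[14.4000 14.4000 17.6000]
After op 3 tick(3): ref=19.0000 raw=[17.1000 17.1000 20.9000]
After op 4 tick(9): ref=28.0000 raw=[25.2000 25.2000 30.8000]
Wrap final raw readings (mod 100): 25.2000 mod 100 = 25.2000; 25.2000 mod 100 = 25.2000; 30.8000 mod 100 = 30.8000

Answer: 25.2000 25.2000 30.8000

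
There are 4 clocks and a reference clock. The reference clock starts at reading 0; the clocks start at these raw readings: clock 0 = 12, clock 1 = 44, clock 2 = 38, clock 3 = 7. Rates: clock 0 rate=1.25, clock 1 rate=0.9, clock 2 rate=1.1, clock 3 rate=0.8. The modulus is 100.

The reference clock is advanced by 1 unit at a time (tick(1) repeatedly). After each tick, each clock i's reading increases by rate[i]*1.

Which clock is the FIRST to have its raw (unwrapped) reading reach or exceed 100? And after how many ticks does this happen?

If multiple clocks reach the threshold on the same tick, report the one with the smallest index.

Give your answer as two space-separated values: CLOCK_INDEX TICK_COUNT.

Answer: 2 57

Derivation:
clock 0: start=12, rate=1.25, needs 100-12 = 88; ticks = ceil(88/1.25) = ceil(70.4000) = 71; reading at tick 71 = 12 + 1.25*71 = 100.7500
clock 1: start=44, rate=0.9, needs 100-44 = 56; ticks = ceil(56/0.9) = ceil(62.2222) = 63; reading at tick 63 = 44 + 0.9*63 = 100.7000
clock 2: start=38, rate=1.1, needs 100-38 = 62; ticks = ceil(62/1.1) = ceil(56.3636) = 57; reading at tick 57 = 38 + 1.1*57 = 100.7000
clock 3: start=7, rate=0.8, needs 100-7 = 93; ticks = ceil(93/0.8) = ceil(116.2500) = 117; reading at tick 117 = 7 + 0.8*117 = 100.6000
Minimum tick count = 57; winners = [2]; smallest index = 2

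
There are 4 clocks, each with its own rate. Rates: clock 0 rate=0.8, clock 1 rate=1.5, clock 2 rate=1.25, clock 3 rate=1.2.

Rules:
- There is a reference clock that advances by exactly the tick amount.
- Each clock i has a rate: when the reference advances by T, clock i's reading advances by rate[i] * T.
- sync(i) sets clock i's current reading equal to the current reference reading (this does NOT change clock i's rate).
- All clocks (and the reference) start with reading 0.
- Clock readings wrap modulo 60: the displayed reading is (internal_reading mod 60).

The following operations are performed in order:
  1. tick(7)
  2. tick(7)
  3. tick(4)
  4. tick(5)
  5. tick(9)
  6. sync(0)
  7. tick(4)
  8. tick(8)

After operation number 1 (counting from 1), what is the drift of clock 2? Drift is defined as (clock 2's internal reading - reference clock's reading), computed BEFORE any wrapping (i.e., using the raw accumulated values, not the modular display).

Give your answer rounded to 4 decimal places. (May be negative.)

After op 1 tick(7): ref=7.0000 raw=[5.6000 10.5000 8.7500 8.4000]
Drift of clock 2 after op 1: 8.7500 - 7.0000 = 1.7500

Answer: 1.7500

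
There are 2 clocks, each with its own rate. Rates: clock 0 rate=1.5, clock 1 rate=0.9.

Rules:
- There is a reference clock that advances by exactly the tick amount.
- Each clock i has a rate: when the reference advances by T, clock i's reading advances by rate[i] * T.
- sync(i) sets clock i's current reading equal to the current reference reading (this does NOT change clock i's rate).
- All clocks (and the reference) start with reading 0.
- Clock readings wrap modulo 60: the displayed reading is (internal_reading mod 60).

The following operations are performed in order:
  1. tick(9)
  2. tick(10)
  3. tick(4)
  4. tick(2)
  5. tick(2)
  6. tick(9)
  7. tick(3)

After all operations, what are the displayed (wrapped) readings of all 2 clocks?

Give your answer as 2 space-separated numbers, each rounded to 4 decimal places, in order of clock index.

Answer: 58.5000 35.1000

Derivation:
After op 1 tick(9): ref=9.0000 raw=[13.5000 8.1000]
After op 2 tick(10): ref=19.0000 raw=[28.5000 17.1000]
After op 3 tick(4): ref=23.0000 raw=[34.5000 20.7000]
After op 4 tick(2): ref=25.0000 raw=[37.5000 22.5000]
After op 5 tick(2): ref=27.0000 raw=[40.5000 24.3000]
After op 6 tick(9): ref=36.0000 raw=[54.0000 32.4000]
After op 7 tick(3): ref=39.0000 raw=[58.5000 35.1000]
Wrap final raw readings (mod 60): 58.5000 mod 60 = 58.5000; 35.1000 mod 60 = 35.1000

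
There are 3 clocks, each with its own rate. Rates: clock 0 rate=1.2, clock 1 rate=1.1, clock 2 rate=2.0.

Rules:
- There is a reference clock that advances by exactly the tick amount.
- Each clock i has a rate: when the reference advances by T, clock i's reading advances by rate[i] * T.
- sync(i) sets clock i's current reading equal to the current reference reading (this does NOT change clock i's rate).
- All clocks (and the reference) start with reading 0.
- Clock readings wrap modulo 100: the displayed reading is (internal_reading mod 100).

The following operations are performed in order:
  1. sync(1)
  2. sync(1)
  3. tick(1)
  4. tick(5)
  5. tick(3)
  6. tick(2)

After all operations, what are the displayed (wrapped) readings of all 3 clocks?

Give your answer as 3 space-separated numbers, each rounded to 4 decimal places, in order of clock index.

Answer: 13.2000 12.1000 22.0000

Derivation:
After op 1 sync(1): ref=0.0000 raw=[0.0000 0.0000 0.0000]
After op 2 sync(1): ref=0.0000 raw=[0.0000 0.0000 0.0000]
After op 3 tick(1): ref=1.0000 raw=[1.2000 1.1000 2.0000]
After op 4 tick(5): ref=6.0000 raw=[7.2000 6.6000 12.0000]
After op 5 tick(3): ref=9.0000 raw=[10.8000 9.9000 18.0000]
After op 6 tick(2): ref=11.0000 raw=[13.2000 12.1000 22.0000]
Wrap final raw readings (mod 100): 13.2000 mod 100 = 13.2000; 12.1000 mod 100 = 12.1000; 22.0000 mod 100 = 22.0000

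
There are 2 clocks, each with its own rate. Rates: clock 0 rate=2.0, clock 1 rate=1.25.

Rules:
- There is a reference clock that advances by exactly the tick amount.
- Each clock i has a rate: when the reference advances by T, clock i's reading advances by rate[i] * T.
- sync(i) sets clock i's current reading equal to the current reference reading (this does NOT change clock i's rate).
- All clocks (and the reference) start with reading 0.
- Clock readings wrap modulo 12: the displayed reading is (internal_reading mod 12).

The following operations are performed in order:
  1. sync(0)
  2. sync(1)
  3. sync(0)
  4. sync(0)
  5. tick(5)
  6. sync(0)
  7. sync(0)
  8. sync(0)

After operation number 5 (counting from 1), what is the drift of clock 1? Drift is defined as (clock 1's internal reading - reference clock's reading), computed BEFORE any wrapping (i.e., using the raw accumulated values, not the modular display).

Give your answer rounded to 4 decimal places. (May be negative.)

After op 1 sync(0): ref=0.0000 raw=[0.0000 0.0000]
After op 2 sync(1): ref=0.0000 raw=[0.0000 0.0000]
After op 3 sync(0): ref=0.0000 raw=[0.0000 0.0000]
After op 4 sync(0): ref=0.0000 raw=[0.0000 0.0000]
After op 5 tick(5): ref=5.0000 raw=[10.0000 6.2500]
Drift of clock 1 after op 5: 6.2500 - 5.0000 = 1.2500

Answer: 1.2500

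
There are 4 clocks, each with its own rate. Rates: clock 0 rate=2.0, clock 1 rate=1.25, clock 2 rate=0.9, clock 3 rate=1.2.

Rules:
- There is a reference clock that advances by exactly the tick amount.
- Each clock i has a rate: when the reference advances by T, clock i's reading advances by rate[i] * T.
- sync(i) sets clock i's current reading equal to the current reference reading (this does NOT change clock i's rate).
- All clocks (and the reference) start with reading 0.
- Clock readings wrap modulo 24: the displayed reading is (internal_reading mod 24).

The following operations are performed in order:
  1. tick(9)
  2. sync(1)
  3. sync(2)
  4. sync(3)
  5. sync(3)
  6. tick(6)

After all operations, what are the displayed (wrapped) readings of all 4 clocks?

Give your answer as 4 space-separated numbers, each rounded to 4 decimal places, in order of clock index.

Answer: 6.0000 16.5000 14.4000 16.2000

Derivation:
After op 1 tick(9): ref=9.0000 raw=[18.0000 11.2500 8.1000 10.8000]
After op 2 sync(1): ref=9.0000 raw=[18.0000 9.0000 8.1000 10.8000]
After op 3 sync(2): ref=9.0000 raw=[18.0000 9.0000 9.0000 10.8000]
After op 4 sync(3): ref=9.0000 raw=[18.0000 9.0000 9.0000 9.0000]
After op 5 sync(3): ref=9.0000 raw=[18.0000 9.0000 9.0000 9.0000]
After op 6 tick(6): ref=15.0000 raw=[30.0000 16.5000 14.4000 16.2000]
Wrap final raw readings (mod 24): 30.0000 mod 24 = 6.0000; 16.5000 mod 24 = 16.5000; 14.4000 mod 24 = 14.4000; 16.2000 mod 24 = 16.2000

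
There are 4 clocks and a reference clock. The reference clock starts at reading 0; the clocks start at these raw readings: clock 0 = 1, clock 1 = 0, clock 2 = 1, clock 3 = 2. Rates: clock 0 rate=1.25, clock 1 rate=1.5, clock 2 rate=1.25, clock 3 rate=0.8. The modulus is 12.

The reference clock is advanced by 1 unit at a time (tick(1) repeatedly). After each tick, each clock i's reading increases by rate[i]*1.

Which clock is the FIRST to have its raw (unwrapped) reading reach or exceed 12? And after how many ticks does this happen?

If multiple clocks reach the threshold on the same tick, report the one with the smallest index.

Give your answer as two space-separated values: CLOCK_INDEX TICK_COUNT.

Answer: 1 8

Derivation:
clock 0: start=1, rate=1.25, needs 12-1 = 11; ticks = ceil(11/1.25) = ceil(8.8000) = 9; reading at tick 9 = 1 + 1.25*9 = 12.2500
clock 1: start=0, rate=1.5, needs 12-0 = 12; ticks = ceil(12/1.5) = ceil(8.0000) = 8; reading at tick 8 = 0 + 1.5*8 = 12.0000
clock 2: start=1, rate=1.25, needs 12-1 = 11; ticks = ceil(11/1.25) = ceil(8.8000) = 9; reading at tick 9 = 1 + 1.25*9 = 12.2500
clock 3: start=2, rate=0.8, needs 12-2 = 10; ticks = ceil(10/0.8) = ceil(12.5000) = 13; reading at tick 13 = 2 + 0.8*13 = 12.4000
Minimum tick count = 8; winners = [1]; smallest index = 1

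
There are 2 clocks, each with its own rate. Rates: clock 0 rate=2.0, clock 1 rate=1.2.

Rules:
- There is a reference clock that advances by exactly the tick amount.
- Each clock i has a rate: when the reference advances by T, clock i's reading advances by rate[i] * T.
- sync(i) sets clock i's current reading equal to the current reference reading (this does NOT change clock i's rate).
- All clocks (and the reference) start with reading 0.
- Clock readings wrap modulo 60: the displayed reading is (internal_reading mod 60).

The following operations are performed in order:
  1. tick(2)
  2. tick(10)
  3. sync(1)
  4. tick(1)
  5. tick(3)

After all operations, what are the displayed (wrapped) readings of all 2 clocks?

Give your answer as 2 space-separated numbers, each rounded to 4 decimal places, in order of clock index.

After op 1 tick(2): ref=2.0000 raw=[4.0000 2.4000]
After op 2 tick(10): ref=12.0000 raw=[24.0000 14.4000]
After op 3 sync(1): ref=12.0000 raw=[24.0000 12.0000]
After op 4 tick(1): ref=13.0000 raw=[26.0000 13.2000]
After op 5 tick(3): ref=16.0000 raw=[32.0000 16.8000]
Wrap final raw readings (mod 60): 32.0000 mod 60 = 32.0000; 16.8000 mod 60 = 16.8000

Answer: 32.0000 16.8000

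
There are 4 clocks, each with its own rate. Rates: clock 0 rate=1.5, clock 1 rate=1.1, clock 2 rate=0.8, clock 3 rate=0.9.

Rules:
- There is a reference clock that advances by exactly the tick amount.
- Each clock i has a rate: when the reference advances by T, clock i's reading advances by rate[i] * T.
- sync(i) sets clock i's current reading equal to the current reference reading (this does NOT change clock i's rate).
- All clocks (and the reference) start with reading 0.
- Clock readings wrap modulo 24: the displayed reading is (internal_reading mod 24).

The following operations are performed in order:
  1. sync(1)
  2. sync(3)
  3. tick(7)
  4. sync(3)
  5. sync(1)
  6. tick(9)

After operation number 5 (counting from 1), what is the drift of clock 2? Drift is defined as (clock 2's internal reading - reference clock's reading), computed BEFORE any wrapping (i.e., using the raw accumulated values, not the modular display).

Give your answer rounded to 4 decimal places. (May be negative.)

After op 1 sync(1): ref=0.0000 raw=[0.0000 0.0000 0.0000 0.0000]
After op 2 sync(3): ref=0.0000 raw=[0.0000 0.0000 0.0000 0.0000]
After op 3 tick(7): ref=7.0000 raw=[10.5000 7.7000 5.6000 6.3000]
After op 4 sync(3): ref=7.0000 raw=[10.5000 7.7000 5.6000 7.0000]
After op 5 sync(1): ref=7.0000 raw=[10.5000 7.0000 5.6000 7.0000]
Drift of clock 2 after op 5: 5.6000 - 7.0000 = -1.4000

Answer: -1.4000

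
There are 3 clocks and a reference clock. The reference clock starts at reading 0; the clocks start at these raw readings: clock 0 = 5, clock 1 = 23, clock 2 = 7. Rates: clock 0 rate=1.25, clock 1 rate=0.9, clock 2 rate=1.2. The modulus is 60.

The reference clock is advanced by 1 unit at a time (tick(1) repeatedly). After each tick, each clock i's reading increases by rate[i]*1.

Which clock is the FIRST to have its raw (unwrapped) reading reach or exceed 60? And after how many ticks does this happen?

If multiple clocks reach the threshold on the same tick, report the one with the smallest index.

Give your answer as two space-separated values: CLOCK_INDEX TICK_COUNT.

clock 0: start=5, rate=1.25, needs 60-5 = 55; ticks = ceil(55/1.25) = ceil(44.0000) = 44; reading at tick 44 = 5 + 1.25*44 = 60.0000
clock 1: start=23, rate=0.9, needs 60-23 = 37; ticks = ceil(37/0.9) = ceil(41.1111) = 42; reading at tick 42 = 23 + 0.9*42 = 60.8000
clock 2: start=7, rate=1.2, needs 60-7 = 53; ticks = ceil(53/1.2) = ceil(44.1667) = 45; reading at tick 45 = 7 + 1.2*45 = 61.0000
Minimum tick count = 42; winners = [1]; smallest index = 1

Answer: 1 42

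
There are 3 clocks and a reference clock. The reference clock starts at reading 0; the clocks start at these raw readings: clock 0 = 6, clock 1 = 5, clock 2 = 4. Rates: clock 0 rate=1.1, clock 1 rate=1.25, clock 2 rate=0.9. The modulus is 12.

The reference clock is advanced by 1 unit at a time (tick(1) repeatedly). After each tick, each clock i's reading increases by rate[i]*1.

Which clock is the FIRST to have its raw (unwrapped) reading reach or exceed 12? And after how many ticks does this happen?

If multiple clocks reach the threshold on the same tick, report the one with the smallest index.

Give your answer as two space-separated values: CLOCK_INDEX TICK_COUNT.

Answer: 0 6

Derivation:
clock 0: start=6, rate=1.1, needs 12-6 = 6; ticks = ceil(6/1.1) = ceil(5.4545) = 6; reading at tick 6 = 6 + 1.1*6 = 12.6000
clock 1: start=5, rate=1.25, needs 12-5 = 7; ticks = ceil(7/1.25) = ceil(5.6000) = 6; reading at tick 6 = 5 + 1.25*6 = 12.5000
clock 2: start=4, rate=0.9, needs 12-4 = 8; ticks = ceil(8/0.9) = ceil(8.8889) = 9; reading at tick 9 = 4 + 0.9*9 = 12.1000
Minimum tick count = 6; winners = [0, 1]; smallest index = 0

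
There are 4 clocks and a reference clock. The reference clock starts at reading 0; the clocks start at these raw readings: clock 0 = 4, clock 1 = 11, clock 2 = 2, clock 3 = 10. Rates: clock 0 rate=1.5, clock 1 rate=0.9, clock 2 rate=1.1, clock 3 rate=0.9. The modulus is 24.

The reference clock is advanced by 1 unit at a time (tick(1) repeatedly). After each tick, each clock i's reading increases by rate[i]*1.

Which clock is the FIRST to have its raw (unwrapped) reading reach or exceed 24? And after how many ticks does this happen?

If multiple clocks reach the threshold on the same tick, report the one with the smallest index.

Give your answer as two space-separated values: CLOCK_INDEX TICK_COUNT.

clock 0: start=4, rate=1.5, needs 24-4 = 20; ticks = ceil(20/1.5) = ceil(13.3333) = 14; reading at tick 14 = 4 + 1.5*14 = 25.0000
clock 1: start=11, rate=0.9, needs 24-11 = 13; ticks = ceil(13/0.9) = ceil(14.4444) = 15; reading at tick 15 = 11 + 0.9*15 = 24.5000
clock 2: start=2, rate=1.1, needs 24-2 = 22; ticks = ceil(22/1.1) = ceil(20.0000) = 20; reading at tick 20 = 2 + 1.1*20 = 24.0000
clock 3: start=10, rate=0.9, needs 24-10 = 14; ticks = ceil(14/0.9) = ceil(15.5556) = 16; reading at tick 16 = 10 + 0.9*16 = 24.4000
Minimum tick count = 14; winners = [0]; smallest index = 0

Answer: 0 14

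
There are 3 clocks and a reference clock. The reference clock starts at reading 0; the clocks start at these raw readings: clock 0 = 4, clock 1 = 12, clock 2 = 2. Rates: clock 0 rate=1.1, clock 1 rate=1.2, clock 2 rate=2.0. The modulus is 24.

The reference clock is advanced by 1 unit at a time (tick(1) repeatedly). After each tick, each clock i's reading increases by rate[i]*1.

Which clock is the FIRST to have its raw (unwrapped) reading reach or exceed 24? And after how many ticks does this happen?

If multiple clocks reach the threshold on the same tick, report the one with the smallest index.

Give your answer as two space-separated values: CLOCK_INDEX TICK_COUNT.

clock 0: start=4, rate=1.1, needs 24-4 = 20; ticks = ceil(20/1.1) = ceil(18.1818) = 19; reading at tick 19 = 4 + 1.1*19 = 24.9000
clock 1: start=12, rate=1.2, needs 24-12 = 12; ticks = ceil(12/1.2) = ceil(10.0000) = 10; reading at tick 10 = 12 + 1.2*10 = 24.0000
clock 2: start=2, rate=2.0, needs 24-2 = 22; ticks = ceil(22/2.0) = ceil(11.0000) = 11; reading at tick 11 = 2 + 2.0*11 = 24.0000
Minimum tick count = 10; winners = [1]; smallest index = 1

Answer: 1 10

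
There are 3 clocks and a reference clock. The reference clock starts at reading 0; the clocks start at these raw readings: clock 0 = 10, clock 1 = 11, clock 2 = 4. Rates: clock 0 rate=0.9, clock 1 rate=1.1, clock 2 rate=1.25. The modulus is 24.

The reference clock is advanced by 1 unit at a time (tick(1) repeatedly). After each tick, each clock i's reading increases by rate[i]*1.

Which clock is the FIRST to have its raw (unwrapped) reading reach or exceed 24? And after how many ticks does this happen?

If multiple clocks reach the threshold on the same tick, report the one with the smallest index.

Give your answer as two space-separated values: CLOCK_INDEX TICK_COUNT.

clock 0: start=10, rate=0.9, needs 24-10 = 14; ticks = ceil(14/0.9) = ceil(15.5556) = 16; reading at tick 16 = 10 + 0.9*16 = 24.4000
clock 1: start=11, rate=1.1, needs 24-11 = 13; ticks = ceil(13/1.1) = ceil(11.8182) = 12; reading at tick 12 = 11 + 1.1*12 = 24.2000
clock 2: start=4, rate=1.25, needs 24-4 = 20; ticks = ceil(20/1.25) = ceil(16.0000) = 16; reading at tick 16 = 4 + 1.25*16 = 24.0000
Minimum tick count = 12; winners = [1]; smallest index = 1

Answer: 1 12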